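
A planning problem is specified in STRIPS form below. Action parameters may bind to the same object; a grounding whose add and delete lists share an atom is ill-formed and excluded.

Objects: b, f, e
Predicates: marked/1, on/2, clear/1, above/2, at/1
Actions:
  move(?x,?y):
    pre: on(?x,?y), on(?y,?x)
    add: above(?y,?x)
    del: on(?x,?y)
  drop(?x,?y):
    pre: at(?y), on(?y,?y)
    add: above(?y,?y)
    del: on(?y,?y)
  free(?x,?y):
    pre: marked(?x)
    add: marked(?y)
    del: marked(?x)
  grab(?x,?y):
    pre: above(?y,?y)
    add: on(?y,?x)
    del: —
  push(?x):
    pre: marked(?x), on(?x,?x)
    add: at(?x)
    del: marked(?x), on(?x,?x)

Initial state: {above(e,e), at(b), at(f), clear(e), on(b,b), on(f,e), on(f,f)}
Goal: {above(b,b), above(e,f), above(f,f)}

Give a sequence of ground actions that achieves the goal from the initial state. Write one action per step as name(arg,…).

move(b,b); move(f,f); grab(f,e); move(f,e)

1. move(b,b)  →  {above(b,b), above(e,e), at(b), at(f), clear(e), on(f,e), on(f,f)}
2. move(f,f)  →  {above(b,b), above(e,e), above(f,f), at(b), at(f), clear(e), on(f,e)}
3. grab(f,e)  →  {above(b,b), above(e,e), above(f,f), at(b), at(f), clear(e), on(e,f), on(f,e)}
4. move(f,e)  →  {above(b,b), above(e,e), above(e,f), above(f,f), at(b), at(f), clear(e), on(e,f)}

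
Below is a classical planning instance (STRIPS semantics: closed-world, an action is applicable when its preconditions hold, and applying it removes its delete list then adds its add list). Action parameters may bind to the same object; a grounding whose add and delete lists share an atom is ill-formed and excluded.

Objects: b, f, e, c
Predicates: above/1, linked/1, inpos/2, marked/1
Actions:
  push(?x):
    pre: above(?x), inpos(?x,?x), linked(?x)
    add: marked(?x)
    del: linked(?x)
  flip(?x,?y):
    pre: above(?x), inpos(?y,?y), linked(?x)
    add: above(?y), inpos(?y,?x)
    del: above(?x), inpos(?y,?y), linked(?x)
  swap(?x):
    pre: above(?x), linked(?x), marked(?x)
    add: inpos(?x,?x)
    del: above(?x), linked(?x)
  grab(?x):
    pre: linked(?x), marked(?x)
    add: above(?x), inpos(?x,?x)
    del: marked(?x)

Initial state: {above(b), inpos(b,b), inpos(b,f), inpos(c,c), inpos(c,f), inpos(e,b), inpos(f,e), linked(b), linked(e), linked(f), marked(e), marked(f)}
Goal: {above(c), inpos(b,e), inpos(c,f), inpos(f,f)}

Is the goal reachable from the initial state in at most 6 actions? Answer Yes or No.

1. flip(b,c)  →  {above(c), inpos(b,b), inpos(b,f), inpos(c,b), inpos(c,f), inpos(e,b), inpos(f,e), linked(e), linked(f), marked(e), marked(f)}
2. grab(f)  →  {above(c), above(f), inpos(b,b), inpos(b,f), inpos(c,b), inpos(c,f), inpos(e,b), inpos(f,e), inpos(f,f), linked(e), linked(f), marked(e)}
3. grab(e)  →  {above(c), above(e), above(f), inpos(b,b), inpos(b,f), inpos(c,b), inpos(c,f), inpos(e,b), inpos(e,e), inpos(f,e), inpos(f,f), linked(e), linked(f)}
4. flip(e,b)  →  {above(b), above(c), above(f), inpos(b,e), inpos(b,f), inpos(c,b), inpos(c,f), inpos(e,b), inpos(e,e), inpos(f,e), inpos(f,f), linked(f)}
optimal plan length = 4; 4 ≤ 6

Yes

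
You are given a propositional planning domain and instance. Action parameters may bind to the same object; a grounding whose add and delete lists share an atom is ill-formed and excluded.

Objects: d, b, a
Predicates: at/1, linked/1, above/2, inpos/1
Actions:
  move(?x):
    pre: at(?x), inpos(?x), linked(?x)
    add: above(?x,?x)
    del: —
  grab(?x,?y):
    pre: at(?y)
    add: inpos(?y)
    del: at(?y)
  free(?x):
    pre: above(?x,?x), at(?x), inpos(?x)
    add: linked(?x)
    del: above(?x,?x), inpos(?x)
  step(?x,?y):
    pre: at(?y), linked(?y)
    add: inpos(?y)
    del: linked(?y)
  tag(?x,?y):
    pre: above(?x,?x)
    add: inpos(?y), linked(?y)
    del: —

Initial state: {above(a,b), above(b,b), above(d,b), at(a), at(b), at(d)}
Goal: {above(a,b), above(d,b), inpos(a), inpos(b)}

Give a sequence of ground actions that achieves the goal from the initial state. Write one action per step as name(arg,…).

1. grab(d,b)  →  {above(a,b), above(b,b), above(d,b), at(a), at(d), inpos(b)}
2. grab(d,a)  →  {above(a,b), above(b,b), above(d,b), at(d), inpos(a), inpos(b)}

grab(d,b); grab(d,a)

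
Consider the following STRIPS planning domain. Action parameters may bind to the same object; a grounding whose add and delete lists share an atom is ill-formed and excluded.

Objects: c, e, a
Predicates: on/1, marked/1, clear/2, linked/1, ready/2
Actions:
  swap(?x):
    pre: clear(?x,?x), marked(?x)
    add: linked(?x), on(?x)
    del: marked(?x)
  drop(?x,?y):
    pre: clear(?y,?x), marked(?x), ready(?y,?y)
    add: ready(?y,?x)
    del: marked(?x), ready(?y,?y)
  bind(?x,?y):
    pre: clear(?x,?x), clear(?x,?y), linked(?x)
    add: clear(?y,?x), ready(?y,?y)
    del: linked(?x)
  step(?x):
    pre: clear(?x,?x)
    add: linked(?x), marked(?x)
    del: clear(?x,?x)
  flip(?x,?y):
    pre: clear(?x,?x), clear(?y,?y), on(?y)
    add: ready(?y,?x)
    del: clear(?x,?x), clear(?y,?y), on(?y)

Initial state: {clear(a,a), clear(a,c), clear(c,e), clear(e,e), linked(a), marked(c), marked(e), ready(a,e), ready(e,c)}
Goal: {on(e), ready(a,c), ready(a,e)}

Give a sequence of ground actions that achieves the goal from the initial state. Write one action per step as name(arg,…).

swap(e); bind(a,a); drop(c,a)

1. swap(e)  →  {clear(a,a), clear(a,c), clear(c,e), clear(e,e), linked(a), linked(e), marked(c), on(e), ready(a,e), ready(e,c)}
2. bind(a,a)  →  {clear(a,a), clear(a,c), clear(c,e), clear(e,e), linked(e), marked(c), on(e), ready(a,a), ready(a,e), ready(e,c)}
3. drop(c,a)  →  {clear(a,a), clear(a,c), clear(c,e), clear(e,e), linked(e), on(e), ready(a,c), ready(a,e), ready(e,c)}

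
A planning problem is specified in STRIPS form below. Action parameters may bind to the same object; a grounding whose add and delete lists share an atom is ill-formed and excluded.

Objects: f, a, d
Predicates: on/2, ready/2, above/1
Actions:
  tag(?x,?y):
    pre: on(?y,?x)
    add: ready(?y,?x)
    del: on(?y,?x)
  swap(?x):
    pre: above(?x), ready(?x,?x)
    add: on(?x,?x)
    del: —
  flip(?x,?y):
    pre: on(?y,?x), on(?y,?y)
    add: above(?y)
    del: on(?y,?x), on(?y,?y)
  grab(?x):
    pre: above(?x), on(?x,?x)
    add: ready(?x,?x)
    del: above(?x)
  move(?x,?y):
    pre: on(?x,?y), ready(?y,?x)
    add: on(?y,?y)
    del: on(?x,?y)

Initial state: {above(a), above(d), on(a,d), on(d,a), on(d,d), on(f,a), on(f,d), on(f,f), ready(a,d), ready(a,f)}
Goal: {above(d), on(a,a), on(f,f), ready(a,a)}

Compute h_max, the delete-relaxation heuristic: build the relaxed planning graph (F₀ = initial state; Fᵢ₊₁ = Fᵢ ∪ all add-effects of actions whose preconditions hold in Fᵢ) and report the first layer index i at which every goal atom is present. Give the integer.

2

F0 = init (10 atoms)
F1 = F0 ∪ {above(f), on(a,a), ready(d,a), ready(d,d), ready(f,a), ready(f,d), ready(f,f)}  (17 atoms)
F2 = F1 ∪ {ready(a,a)}  (18 atoms)
goal ⊆ F2  ⇒  h_max = 2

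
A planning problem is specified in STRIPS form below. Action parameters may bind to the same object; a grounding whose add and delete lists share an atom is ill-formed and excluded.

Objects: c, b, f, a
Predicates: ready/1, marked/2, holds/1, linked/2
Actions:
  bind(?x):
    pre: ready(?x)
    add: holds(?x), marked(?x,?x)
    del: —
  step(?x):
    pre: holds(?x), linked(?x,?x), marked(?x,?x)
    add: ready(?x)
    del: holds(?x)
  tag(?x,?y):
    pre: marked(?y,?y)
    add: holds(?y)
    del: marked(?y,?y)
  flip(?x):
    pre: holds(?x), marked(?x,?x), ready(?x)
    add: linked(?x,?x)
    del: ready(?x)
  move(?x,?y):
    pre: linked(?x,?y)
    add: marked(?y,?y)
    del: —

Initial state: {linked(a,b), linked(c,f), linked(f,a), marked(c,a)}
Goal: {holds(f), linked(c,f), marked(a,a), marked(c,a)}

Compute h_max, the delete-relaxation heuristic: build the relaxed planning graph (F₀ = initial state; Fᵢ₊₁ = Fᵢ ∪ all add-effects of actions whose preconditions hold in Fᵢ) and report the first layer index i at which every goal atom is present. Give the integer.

2

F0 = init (4 atoms)
F1 = F0 ∪ {marked(a,a), marked(b,b), marked(f,f)}  (7 atoms)
F2 = F1 ∪ {holds(a), holds(b), holds(f)}  (10 atoms)
goal ⊆ F2  ⇒  h_max = 2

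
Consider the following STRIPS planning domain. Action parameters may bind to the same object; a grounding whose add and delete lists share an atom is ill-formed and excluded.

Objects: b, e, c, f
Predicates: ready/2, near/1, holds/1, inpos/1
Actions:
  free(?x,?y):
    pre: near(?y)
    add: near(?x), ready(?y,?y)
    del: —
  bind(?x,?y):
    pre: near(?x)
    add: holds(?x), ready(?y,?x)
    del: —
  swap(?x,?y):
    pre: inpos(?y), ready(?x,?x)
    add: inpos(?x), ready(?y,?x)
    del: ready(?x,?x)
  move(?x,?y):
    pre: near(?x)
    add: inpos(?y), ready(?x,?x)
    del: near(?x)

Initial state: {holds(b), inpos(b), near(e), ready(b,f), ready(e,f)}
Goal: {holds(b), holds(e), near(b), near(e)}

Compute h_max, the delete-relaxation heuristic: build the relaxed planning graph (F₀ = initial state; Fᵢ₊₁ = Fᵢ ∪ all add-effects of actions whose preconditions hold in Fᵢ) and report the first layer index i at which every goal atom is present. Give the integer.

1

F0 = init (5 atoms)
F1 = F0 ∪ {holds(e), inpos(c), inpos(e), inpos(f), near(b), near(c), near(f), ready(b,e), ready(c,e), ready(e,e), ready(f,e)}  (16 atoms)
goal ⊆ F1  ⇒  h_max = 1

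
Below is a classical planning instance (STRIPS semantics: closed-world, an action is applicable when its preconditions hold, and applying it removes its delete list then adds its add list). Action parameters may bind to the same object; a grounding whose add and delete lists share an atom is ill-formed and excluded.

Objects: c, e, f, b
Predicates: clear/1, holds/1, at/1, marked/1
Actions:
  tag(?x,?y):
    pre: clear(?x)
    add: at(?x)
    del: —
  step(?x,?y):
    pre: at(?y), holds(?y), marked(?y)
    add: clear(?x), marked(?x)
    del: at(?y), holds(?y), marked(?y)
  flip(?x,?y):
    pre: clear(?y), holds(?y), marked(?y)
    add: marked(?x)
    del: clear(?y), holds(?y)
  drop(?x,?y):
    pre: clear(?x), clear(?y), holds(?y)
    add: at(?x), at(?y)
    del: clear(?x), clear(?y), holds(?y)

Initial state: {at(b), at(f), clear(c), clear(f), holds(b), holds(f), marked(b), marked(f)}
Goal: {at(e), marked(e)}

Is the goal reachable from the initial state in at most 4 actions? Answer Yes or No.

1. step(e,f)  →  {at(b), clear(c), clear(e), clear(f), holds(b), marked(b), marked(e)}
2. tag(e,c)  →  {at(b), at(e), clear(c), clear(e), clear(f), holds(b), marked(b), marked(e)}
optimal plan length = 2; 2 ≤ 4

Yes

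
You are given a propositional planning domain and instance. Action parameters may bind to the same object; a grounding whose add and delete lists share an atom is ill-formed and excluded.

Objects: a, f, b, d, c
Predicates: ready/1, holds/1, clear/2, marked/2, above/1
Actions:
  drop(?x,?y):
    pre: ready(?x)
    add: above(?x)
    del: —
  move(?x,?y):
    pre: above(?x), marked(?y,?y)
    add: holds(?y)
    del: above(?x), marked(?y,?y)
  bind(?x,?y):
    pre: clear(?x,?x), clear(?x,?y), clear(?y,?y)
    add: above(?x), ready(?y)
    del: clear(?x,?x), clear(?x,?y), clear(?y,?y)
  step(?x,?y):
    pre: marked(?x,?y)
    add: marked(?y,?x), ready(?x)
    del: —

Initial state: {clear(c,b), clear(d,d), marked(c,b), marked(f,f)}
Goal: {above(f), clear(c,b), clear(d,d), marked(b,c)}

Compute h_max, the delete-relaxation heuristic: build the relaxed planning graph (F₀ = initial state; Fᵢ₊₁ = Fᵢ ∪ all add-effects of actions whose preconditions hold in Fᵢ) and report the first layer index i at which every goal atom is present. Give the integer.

2

F0 = init (4 atoms)
F1 = F0 ∪ {above(d), marked(b,c), ready(c), ready(d), ready(f)}  (9 atoms)
F2 = F1 ∪ {above(c), above(f), holds(f), ready(b)}  (13 atoms)
goal ⊆ F2  ⇒  h_max = 2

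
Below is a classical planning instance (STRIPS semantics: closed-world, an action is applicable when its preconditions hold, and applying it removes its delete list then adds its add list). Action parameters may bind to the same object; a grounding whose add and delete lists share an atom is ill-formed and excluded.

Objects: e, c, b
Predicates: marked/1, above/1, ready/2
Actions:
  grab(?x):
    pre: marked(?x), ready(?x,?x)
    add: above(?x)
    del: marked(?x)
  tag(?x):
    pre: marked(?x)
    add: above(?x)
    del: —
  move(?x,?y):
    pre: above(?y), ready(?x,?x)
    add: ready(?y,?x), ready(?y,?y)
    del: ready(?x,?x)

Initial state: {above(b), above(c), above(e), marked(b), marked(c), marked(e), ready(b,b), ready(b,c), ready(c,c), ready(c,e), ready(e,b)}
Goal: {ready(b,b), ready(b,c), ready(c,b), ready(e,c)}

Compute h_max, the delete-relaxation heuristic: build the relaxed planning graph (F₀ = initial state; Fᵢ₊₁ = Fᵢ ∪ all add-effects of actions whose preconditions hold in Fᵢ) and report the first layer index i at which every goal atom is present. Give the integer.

F0 = init (11 atoms)
F1 = F0 ∪ {ready(c,b), ready(e,c), ready(e,e)}  (14 atoms)
goal ⊆ F1  ⇒  h_max = 1

1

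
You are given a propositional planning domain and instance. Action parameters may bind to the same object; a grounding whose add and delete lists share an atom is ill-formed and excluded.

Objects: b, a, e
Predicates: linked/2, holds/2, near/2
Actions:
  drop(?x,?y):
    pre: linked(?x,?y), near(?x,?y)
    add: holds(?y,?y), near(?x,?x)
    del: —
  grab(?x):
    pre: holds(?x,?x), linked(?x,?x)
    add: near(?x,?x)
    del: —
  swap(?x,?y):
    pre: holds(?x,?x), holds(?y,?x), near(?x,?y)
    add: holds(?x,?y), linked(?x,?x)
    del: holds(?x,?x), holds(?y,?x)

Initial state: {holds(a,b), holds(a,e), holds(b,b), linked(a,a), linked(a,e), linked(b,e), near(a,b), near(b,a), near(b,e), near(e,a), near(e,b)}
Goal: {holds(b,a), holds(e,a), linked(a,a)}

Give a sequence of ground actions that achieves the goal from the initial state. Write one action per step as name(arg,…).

drop(b,e); swap(b,a); swap(e,a)

1. drop(b,e)  →  {holds(a,b), holds(a,e), holds(b,b), holds(e,e), linked(a,a), linked(a,e), linked(b,e), near(a,b), near(b,a), near(b,b), near(b,e), near(e,a), near(e,b)}
2. swap(b,a)  →  {holds(a,e), holds(b,a), holds(e,e), linked(a,a), linked(a,e), linked(b,b), linked(b,e), near(a,b), near(b,a), near(b,b), near(b,e), near(e,a), near(e,b)}
3. swap(e,a)  →  {holds(b,a), holds(e,a), linked(a,a), linked(a,e), linked(b,b), linked(b,e), linked(e,e), near(a,b), near(b,a), near(b,b), near(b,e), near(e,a), near(e,b)}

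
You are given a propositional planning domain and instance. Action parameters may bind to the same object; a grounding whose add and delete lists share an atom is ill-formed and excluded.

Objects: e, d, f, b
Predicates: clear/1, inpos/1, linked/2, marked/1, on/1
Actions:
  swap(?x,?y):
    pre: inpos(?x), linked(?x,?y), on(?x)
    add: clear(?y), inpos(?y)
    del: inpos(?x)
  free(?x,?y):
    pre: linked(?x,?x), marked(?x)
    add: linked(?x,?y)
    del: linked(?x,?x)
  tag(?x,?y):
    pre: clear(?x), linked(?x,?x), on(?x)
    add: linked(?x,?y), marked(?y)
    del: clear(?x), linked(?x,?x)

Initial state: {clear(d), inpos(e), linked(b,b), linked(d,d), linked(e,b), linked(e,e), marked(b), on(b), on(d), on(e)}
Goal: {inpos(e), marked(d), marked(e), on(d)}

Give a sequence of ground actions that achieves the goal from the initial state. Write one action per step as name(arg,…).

1. swap(e,b)  →  {clear(b), clear(d), inpos(b), linked(b,b), linked(d,d), linked(e,b), linked(e,e), marked(b), on(b), on(d), on(e)}
2. tag(b,e)  →  {clear(d), inpos(b), linked(b,e), linked(d,d), linked(e,b), linked(e,e), marked(b), marked(e), on(b), on(d), on(e)}
3. swap(b,e)  →  {clear(d), clear(e), inpos(e), linked(b,e), linked(d,d), linked(e,b), linked(e,e), marked(b), marked(e), on(b), on(d), on(e)}
4. tag(e,d)  →  {clear(d), inpos(e), linked(b,e), linked(d,d), linked(e,b), linked(e,d), marked(b), marked(d), marked(e), on(b), on(d), on(e)}

swap(e,b); tag(b,e); swap(b,e); tag(e,d)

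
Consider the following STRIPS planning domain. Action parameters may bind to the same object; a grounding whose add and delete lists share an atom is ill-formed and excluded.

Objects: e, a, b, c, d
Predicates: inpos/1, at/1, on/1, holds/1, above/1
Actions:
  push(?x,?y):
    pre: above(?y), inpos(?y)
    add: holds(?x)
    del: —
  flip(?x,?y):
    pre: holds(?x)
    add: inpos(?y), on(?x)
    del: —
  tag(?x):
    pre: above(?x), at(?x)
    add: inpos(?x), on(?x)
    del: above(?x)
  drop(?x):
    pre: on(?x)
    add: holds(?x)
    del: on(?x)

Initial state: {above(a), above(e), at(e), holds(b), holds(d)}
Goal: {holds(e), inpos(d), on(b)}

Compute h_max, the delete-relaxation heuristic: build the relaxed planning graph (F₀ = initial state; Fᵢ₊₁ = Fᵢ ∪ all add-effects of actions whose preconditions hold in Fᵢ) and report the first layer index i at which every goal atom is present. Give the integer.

F0 = init (5 atoms)
F1 = F0 ∪ {inpos(a), inpos(b), inpos(c), inpos(d), inpos(e), on(b), on(d), on(e)}  (13 atoms)
F2 = F1 ∪ {holds(a), holds(c), holds(e)}  (16 atoms)
goal ⊆ F2  ⇒  h_max = 2

2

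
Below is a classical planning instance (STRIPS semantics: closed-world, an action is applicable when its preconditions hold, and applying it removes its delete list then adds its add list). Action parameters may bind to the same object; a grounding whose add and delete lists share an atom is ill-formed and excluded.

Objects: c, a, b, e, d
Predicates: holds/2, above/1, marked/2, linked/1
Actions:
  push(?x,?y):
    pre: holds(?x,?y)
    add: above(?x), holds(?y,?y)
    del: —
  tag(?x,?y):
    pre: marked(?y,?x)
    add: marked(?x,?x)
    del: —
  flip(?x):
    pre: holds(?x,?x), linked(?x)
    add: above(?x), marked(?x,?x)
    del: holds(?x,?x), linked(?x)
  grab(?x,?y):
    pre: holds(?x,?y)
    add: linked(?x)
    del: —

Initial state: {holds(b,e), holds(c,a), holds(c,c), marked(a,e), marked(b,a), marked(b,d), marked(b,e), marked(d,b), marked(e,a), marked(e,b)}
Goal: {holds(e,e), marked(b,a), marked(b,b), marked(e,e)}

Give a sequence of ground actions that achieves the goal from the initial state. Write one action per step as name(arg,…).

1. push(b,e)  →  {above(b), holds(b,e), holds(c,a), holds(c,c), holds(e,e), marked(a,e), marked(b,a), marked(b,d), marked(b,e), marked(d,b), marked(e,a), marked(e,b)}
2. tag(b,e)  →  {above(b), holds(b,e), holds(c,a), holds(c,c), holds(e,e), marked(a,e), marked(b,a), marked(b,b), marked(b,d), marked(b,e), marked(d,b), marked(e,a), marked(e,b)}
3. tag(e,a)  →  {above(b), holds(b,e), holds(c,a), holds(c,c), holds(e,e), marked(a,e), marked(b,a), marked(b,b), marked(b,d), marked(b,e), marked(d,b), marked(e,a), marked(e,b), marked(e,e)}

push(b,e); tag(b,e); tag(e,a)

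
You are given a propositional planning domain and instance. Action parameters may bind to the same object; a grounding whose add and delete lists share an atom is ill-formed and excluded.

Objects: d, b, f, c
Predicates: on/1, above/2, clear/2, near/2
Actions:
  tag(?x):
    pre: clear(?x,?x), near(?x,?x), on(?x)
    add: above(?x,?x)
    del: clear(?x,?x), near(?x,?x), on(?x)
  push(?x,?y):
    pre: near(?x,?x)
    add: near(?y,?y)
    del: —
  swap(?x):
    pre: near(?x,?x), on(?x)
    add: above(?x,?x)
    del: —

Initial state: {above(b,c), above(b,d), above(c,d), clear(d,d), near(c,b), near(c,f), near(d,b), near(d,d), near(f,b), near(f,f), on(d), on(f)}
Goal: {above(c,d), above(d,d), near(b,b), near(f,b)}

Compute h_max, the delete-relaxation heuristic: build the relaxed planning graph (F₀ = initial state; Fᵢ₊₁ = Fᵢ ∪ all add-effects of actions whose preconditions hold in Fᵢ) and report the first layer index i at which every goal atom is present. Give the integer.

F0 = init (12 atoms)
F1 = F0 ∪ {above(d,d), above(f,f), near(b,b), near(c,c)}  (16 atoms)
goal ⊆ F1  ⇒  h_max = 1

1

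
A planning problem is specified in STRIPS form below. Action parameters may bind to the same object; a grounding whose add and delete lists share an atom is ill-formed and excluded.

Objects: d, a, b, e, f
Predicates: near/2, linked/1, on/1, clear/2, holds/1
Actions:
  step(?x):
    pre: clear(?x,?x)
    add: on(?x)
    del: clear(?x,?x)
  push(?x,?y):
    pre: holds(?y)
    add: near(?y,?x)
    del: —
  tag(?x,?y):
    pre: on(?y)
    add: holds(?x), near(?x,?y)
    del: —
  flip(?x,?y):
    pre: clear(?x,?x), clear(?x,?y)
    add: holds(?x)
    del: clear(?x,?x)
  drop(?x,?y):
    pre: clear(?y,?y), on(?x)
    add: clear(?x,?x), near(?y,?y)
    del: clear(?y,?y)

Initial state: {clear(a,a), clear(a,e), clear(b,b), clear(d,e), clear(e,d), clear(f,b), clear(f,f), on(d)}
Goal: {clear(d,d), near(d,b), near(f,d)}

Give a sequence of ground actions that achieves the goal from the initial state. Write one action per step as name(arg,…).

1. step(b)  →  {clear(a,a), clear(a,e), clear(d,e), clear(e,d), clear(f,b), clear(f,f), on(b), on(d)}
2. tag(d,b)  →  {clear(a,a), clear(a,e), clear(d,e), clear(e,d), clear(f,b), clear(f,f), holds(d), near(d,b), on(b), on(d)}
3. tag(f,d)  →  {clear(a,a), clear(a,e), clear(d,e), clear(e,d), clear(f,b), clear(f,f), holds(d), holds(f), near(d,b), near(f,d), on(b), on(d)}
4. drop(d,a)  →  {clear(a,e), clear(d,d), clear(d,e), clear(e,d), clear(f,b), clear(f,f), holds(d), holds(f), near(a,a), near(d,b), near(f,d), on(b), on(d)}

step(b); tag(d,b); tag(f,d); drop(d,a)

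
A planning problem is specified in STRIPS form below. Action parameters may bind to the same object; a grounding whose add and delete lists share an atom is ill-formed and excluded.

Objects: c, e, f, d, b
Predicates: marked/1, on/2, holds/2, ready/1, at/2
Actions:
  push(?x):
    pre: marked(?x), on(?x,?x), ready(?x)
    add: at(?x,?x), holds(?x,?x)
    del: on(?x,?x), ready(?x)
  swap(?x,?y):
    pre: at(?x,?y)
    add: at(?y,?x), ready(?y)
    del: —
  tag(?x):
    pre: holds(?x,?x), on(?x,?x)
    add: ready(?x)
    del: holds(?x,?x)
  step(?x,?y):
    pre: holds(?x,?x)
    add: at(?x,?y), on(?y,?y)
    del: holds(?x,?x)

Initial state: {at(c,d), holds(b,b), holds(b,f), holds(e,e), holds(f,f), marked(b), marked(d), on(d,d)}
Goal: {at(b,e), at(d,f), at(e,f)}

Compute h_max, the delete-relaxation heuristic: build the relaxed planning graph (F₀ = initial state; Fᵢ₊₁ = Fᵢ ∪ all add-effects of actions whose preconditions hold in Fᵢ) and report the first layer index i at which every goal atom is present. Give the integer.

2

F0 = init (8 atoms)
F1 = F0 ∪ {at(b,b), at(b,c), at(b,d), at(b,e), at(b,f), at(d,c), at(e,b), at(e,c), at(e,d), at(e,e), at(e,f), at(f,b), at(f,c), at(f,d), at(f,e), at(f,f), on(b,b), on(c,c), on(e,e), on(f,f), ready(d)}  (29 atoms)
F2 = F1 ∪ {at(c,b), at(c,e), at(c,f), at(d,b), at(d,d), at(d,e), at(d,f), holds(d,d), ready(b), ready(c), ready(e), ready(f)}  (41 atoms)
goal ⊆ F2  ⇒  h_max = 2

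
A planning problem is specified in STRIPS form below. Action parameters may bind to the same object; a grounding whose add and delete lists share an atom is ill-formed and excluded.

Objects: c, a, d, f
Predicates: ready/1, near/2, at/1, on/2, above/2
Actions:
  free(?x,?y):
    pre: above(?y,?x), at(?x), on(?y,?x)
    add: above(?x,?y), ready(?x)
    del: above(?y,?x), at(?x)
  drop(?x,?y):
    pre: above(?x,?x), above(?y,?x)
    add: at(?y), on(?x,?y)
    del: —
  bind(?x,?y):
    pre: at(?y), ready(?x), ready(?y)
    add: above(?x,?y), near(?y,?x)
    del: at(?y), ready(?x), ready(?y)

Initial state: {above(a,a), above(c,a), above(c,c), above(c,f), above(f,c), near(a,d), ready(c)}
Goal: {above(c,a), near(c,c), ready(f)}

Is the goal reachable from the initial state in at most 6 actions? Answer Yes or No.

Yes

1. drop(c,c)  →  {above(a,a), above(c,a), above(c,c), above(c,f), above(f,c), at(c), near(a,d), on(c,c), ready(c)}
2. drop(c,f)  →  {above(a,a), above(c,a), above(c,c), above(c,f), above(f,c), at(c), at(f), near(a,d), on(c,c), on(c,f), ready(c)}
3. free(f,c)  →  {above(a,a), above(c,a), above(c,c), above(f,c), at(c), near(a,d), on(c,c), on(c,f), ready(c), ready(f)}
4. bind(c,c)  →  {above(a,a), above(c,a), above(c,c), above(f,c), near(a,d), near(c,c), on(c,c), on(c,f), ready(f)}
optimal plan length = 4; 4 ≤ 6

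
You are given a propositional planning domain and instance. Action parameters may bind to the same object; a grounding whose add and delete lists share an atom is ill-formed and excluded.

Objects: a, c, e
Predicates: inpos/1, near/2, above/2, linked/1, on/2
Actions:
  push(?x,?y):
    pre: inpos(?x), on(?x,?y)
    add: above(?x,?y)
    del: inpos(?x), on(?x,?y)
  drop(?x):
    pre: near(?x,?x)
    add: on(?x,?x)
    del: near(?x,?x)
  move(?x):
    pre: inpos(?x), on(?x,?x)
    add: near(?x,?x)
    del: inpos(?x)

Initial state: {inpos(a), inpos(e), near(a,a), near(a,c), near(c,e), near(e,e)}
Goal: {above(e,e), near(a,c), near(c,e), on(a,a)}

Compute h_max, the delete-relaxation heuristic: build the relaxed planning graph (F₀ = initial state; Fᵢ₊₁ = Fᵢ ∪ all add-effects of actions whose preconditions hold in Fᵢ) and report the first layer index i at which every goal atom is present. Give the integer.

2

F0 = init (6 atoms)
F1 = F0 ∪ {on(a,a), on(e,e)}  (8 atoms)
F2 = F1 ∪ {above(a,a), above(e,e)}  (10 atoms)
goal ⊆ F2  ⇒  h_max = 2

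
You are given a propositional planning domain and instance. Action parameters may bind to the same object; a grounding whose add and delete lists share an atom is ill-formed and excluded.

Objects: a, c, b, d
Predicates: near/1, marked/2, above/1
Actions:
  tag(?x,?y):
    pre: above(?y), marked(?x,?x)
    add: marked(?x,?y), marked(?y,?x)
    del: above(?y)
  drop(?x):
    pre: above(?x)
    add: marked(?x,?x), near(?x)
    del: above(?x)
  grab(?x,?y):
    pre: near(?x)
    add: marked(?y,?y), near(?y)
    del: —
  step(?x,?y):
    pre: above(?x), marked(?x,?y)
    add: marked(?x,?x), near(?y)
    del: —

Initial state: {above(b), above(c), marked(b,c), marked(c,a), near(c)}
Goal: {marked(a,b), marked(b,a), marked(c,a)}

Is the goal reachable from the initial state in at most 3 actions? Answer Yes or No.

1. grab(c,a)  →  {above(b), above(c), marked(a,a), marked(b,c), marked(c,a), near(a), near(c)}
2. tag(a,b)  →  {above(c), marked(a,a), marked(a,b), marked(b,a), marked(b,c), marked(c,a), near(a), near(c)}
optimal plan length = 2; 2 ≤ 3

Yes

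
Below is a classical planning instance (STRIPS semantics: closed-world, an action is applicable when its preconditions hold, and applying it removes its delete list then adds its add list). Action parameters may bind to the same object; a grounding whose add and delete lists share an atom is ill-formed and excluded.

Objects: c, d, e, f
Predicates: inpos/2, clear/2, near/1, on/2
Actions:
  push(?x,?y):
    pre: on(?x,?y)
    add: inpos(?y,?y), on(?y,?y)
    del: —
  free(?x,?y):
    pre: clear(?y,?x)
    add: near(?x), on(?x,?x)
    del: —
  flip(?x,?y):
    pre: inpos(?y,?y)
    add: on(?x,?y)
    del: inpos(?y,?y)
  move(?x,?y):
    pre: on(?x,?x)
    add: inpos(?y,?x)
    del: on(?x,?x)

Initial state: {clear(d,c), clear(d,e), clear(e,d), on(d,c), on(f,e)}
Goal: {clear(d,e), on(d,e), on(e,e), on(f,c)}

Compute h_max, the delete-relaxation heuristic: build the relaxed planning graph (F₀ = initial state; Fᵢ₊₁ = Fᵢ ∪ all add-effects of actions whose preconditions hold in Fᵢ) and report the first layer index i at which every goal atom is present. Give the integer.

2

F0 = init (5 atoms)
F1 = F0 ∪ {inpos(c,c), inpos(e,e), near(c), near(d), near(e), on(c,c), on(d,d), on(e,e)}  (13 atoms)
F2 = F1 ∪ {inpos(c,d), inpos(c,e), inpos(d,c), inpos(d,d), inpos(d,e), inpos(e,c), inpos(e,d), inpos(f,c), inpos(f,d), inpos(f,e), on(c,e), on(d,e), on(e,c), on(f,c)}  (27 atoms)
goal ⊆ F2  ⇒  h_max = 2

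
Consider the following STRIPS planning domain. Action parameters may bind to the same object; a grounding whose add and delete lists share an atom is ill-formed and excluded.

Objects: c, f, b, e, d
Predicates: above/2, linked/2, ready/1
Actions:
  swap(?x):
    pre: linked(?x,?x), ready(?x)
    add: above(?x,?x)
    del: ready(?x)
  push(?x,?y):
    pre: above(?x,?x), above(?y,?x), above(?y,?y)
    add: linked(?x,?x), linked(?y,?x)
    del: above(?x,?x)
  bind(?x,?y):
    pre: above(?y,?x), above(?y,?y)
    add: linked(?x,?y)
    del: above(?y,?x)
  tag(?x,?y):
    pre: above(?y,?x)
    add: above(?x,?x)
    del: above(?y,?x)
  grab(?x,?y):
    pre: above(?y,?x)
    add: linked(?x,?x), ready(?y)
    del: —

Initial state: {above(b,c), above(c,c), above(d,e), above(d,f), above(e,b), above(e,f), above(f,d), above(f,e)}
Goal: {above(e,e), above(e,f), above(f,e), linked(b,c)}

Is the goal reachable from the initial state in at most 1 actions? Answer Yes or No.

No

1. tag(b,e)  →  {above(b,b), above(b,c), above(c,c), above(d,e), above(d,f), above(e,f), above(f,d), above(f,e)}
2. push(c,b)  →  {above(b,b), above(b,c), above(d,e), above(d,f), above(e,f), above(f,d), above(f,e), linked(b,c), linked(c,c)}
3. tag(e,d)  →  {above(b,b), above(b,c), above(d,f), above(e,e), above(e,f), above(f,d), above(f,e), linked(b,c), linked(c,c)}
optimal plan length = 3; 3 > 1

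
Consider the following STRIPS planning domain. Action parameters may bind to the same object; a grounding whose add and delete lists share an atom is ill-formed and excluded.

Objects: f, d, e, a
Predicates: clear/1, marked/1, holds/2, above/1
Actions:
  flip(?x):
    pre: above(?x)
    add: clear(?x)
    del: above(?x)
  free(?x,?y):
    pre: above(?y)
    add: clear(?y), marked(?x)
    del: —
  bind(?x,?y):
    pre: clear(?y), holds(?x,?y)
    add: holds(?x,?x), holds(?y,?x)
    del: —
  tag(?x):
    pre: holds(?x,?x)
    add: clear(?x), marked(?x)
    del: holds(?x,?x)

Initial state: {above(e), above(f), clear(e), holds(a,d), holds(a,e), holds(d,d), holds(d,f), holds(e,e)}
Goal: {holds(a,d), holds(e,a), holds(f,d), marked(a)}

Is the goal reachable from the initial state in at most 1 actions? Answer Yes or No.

No

1. free(a,f)  →  {above(e), above(f), clear(e), clear(f), holds(a,d), holds(a,e), holds(d,d), holds(d,f), holds(e,e), marked(a)}
2. bind(d,f)  →  {above(e), above(f), clear(e), clear(f), holds(a,d), holds(a,e), holds(d,d), holds(d,f), holds(e,e), holds(f,d), marked(a)}
3. bind(a,e)  →  {above(e), above(f), clear(e), clear(f), holds(a,a), holds(a,d), holds(a,e), holds(d,d), holds(d,f), holds(e,a), holds(e,e), holds(f,d), marked(a)}
optimal plan length = 3; 3 > 1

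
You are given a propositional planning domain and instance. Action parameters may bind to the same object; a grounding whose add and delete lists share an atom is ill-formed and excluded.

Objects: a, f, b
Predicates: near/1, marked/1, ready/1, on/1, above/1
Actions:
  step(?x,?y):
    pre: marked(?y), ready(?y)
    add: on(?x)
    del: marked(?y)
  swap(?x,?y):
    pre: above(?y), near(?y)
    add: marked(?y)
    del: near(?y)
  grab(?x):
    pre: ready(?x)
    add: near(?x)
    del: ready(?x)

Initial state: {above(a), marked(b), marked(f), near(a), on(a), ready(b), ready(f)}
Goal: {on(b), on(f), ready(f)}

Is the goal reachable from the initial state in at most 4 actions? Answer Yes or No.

1. step(f,f)  →  {above(a), marked(b), near(a), on(a), on(f), ready(b), ready(f)}
2. step(b,b)  →  {above(a), near(a), on(a), on(b), on(f), ready(b), ready(f)}
optimal plan length = 2; 2 ≤ 4

Yes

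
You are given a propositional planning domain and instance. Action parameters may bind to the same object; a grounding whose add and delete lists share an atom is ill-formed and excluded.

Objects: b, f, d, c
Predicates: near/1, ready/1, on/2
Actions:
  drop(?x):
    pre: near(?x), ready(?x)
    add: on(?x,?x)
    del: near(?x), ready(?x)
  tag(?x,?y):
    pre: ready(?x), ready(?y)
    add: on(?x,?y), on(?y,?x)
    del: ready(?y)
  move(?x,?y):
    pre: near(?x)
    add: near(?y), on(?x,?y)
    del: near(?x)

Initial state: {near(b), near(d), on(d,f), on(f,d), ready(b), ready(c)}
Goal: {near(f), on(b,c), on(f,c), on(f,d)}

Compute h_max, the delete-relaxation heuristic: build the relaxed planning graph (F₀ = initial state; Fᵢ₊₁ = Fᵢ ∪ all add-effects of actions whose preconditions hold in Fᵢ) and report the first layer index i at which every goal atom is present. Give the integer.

2

F0 = init (6 atoms)
F1 = F0 ∪ {near(c), near(f), on(b,b), on(b,c), on(b,d), on(b,f), on(c,b), on(c,c), on(d,b), on(d,c)}  (16 atoms)
F2 = F1 ∪ {on(c,d), on(c,f), on(f,b), on(f,c)}  (20 atoms)
goal ⊆ F2  ⇒  h_max = 2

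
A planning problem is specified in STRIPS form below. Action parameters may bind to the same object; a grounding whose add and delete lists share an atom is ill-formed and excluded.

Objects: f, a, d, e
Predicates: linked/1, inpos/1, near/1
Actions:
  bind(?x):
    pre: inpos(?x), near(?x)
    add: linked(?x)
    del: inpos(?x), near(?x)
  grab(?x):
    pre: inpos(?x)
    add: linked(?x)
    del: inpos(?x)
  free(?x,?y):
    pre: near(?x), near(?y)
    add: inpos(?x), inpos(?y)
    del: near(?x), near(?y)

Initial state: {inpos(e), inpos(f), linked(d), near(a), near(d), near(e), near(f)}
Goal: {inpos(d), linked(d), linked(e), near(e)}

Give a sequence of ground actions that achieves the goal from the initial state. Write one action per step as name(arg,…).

grab(e); free(f,d)

1. grab(e)  →  {inpos(f), linked(d), linked(e), near(a), near(d), near(e), near(f)}
2. free(f,d)  →  {inpos(d), inpos(f), linked(d), linked(e), near(a), near(e)}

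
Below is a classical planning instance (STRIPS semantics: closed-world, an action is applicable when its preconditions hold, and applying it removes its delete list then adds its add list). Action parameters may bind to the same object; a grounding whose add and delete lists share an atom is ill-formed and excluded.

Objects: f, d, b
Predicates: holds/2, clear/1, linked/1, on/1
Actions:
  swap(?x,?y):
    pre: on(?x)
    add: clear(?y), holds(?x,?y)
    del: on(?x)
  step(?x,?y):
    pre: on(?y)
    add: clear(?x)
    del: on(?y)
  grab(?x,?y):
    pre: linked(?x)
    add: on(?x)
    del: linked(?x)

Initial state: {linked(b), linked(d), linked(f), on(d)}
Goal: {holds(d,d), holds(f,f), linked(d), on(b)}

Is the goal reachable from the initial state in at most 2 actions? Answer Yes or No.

1. swap(d,d)  →  {clear(d), holds(d,d), linked(b), linked(d), linked(f)}
2. grab(f,f)  →  {clear(d), holds(d,d), linked(b), linked(d), on(f)}
3. swap(f,f)  →  {clear(d), clear(f), holds(d,d), holds(f,f), linked(b), linked(d)}
4. grab(b,f)  →  {clear(d), clear(f), holds(d,d), holds(f,f), linked(d), on(b)}
optimal plan length = 4; 4 > 2

No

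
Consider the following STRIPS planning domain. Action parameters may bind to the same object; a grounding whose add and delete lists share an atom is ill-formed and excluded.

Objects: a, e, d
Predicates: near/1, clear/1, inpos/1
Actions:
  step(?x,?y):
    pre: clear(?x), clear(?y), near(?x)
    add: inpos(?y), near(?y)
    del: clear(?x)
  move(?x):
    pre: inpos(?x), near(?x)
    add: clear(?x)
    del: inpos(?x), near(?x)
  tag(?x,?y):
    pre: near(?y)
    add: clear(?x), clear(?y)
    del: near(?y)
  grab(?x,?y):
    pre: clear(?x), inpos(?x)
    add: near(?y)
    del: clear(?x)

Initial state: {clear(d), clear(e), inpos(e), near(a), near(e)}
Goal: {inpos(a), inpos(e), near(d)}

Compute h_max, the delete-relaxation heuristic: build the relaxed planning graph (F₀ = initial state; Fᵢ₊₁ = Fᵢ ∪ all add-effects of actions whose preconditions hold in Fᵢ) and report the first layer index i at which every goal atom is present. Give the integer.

2

F0 = init (5 atoms)
F1 = F0 ∪ {clear(a), inpos(d), near(d)}  (8 atoms)
F2 = F1 ∪ {inpos(a)}  (9 atoms)
goal ⊆ F2  ⇒  h_max = 2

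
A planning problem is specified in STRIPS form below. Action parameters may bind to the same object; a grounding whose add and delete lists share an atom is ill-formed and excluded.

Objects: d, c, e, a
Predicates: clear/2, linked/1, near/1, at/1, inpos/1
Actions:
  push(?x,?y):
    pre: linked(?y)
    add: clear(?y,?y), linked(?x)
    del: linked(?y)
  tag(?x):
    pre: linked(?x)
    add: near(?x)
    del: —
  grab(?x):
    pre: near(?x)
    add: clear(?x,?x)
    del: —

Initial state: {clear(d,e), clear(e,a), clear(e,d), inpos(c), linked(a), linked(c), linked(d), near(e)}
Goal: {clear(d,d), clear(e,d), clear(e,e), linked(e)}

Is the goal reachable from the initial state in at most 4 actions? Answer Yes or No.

1. push(e,d)  →  {clear(d,d), clear(d,e), clear(e,a), clear(e,d), inpos(c), linked(a), linked(c), linked(e), near(e)}
2. grab(e)  →  {clear(d,d), clear(d,e), clear(e,a), clear(e,d), clear(e,e), inpos(c), linked(a), linked(c), linked(e), near(e)}
optimal plan length = 2; 2 ≤ 4

Yes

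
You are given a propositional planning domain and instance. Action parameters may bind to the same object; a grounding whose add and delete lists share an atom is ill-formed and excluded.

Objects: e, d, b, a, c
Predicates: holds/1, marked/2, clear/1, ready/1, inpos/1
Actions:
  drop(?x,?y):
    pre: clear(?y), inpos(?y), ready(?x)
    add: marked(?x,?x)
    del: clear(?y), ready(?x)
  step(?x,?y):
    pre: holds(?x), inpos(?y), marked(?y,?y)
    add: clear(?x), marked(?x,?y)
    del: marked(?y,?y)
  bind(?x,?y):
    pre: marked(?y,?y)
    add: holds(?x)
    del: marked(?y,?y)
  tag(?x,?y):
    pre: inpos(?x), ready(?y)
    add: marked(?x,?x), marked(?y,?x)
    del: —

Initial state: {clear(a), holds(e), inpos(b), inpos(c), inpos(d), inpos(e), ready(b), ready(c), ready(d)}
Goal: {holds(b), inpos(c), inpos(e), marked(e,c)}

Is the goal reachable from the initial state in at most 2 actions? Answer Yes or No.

No

1. tag(e,d)  →  {clear(a), holds(e), inpos(b), inpos(c), inpos(d), inpos(e), marked(d,e), marked(e,e), ready(b), ready(c), ready(d)}
2. bind(b,e)  →  {clear(a), holds(b), holds(e), inpos(b), inpos(c), inpos(d), inpos(e), marked(d,e), ready(b), ready(c), ready(d)}
3. tag(c,d)  →  {clear(a), holds(b), holds(e), inpos(b), inpos(c), inpos(d), inpos(e), marked(c,c), marked(d,c), marked(d,e), ready(b), ready(c), ready(d)}
4. step(e,c)  →  {clear(a), clear(e), holds(b), holds(e), inpos(b), inpos(c), inpos(d), inpos(e), marked(d,c), marked(d,e), marked(e,c), ready(b), ready(c), ready(d)}
optimal plan length = 4; 4 > 2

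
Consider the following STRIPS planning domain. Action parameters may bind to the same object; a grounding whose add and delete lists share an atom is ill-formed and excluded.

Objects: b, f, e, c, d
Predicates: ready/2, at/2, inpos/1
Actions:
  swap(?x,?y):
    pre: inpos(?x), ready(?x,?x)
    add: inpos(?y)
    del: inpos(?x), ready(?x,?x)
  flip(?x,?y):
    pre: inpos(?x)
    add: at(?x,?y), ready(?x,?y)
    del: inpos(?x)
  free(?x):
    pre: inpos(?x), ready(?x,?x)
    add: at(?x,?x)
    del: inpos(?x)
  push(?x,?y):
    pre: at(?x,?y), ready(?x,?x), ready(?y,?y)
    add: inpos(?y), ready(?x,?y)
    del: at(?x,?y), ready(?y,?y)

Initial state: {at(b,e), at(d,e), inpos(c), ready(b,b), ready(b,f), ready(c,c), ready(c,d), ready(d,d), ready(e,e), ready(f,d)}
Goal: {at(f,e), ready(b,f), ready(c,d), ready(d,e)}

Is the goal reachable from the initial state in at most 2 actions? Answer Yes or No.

1. swap(c,f)  →  {at(b,e), at(d,e), inpos(f), ready(b,b), ready(b,f), ready(c,d), ready(d,d), ready(e,e), ready(f,d)}
2. flip(f,e)  →  {at(b,e), at(d,e), at(f,e), ready(b,b), ready(b,f), ready(c,d), ready(d,d), ready(e,e), ready(f,d), ready(f,e)}
3. push(d,e)  →  {at(b,e), at(f,e), inpos(e), ready(b,b), ready(b,f), ready(c,d), ready(d,d), ready(d,e), ready(f,d), ready(f,e)}
optimal plan length = 3; 3 > 2

No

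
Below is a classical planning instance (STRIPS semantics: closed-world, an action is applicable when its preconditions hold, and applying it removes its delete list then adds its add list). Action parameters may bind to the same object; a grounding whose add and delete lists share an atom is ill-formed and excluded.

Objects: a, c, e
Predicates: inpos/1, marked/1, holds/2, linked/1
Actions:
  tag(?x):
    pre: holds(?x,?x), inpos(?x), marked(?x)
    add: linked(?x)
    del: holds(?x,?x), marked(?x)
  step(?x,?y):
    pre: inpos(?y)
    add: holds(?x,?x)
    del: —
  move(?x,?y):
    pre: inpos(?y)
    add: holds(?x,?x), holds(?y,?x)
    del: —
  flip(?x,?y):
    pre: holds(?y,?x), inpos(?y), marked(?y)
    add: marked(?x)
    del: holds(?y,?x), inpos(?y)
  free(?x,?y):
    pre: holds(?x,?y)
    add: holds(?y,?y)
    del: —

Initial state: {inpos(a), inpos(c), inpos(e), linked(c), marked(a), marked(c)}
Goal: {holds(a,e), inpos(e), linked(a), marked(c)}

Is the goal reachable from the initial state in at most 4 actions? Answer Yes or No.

Yes

1. step(a,a)  →  {holds(a,a), inpos(a), inpos(c), inpos(e), linked(c), marked(a), marked(c)}
2. tag(a)  →  {inpos(a), inpos(c), inpos(e), linked(a), linked(c), marked(c)}
3. move(e,a)  →  {holds(a,e), holds(e,e), inpos(a), inpos(c), inpos(e), linked(a), linked(c), marked(c)}
optimal plan length = 3; 3 ≤ 4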